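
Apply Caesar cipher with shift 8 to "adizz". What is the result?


Caesar cipher: shift "adizz" by 8
  'a' (pos 0) + 8 = pos 8 = 'i'
  'd' (pos 3) + 8 = pos 11 = 'l'
  'i' (pos 8) + 8 = pos 16 = 'q'
  'z' (pos 25) + 8 = pos 7 = 'h'
  'z' (pos 25) + 8 = pos 7 = 'h'
Result: ilqhh

ilqhh


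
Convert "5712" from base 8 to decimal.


Input: "5712" in base 8
Positional expansion:
  Digit '5' (value 5) x 8^3 = 2560
  Digit '7' (value 7) x 8^2 = 448
  Digit '1' (value 1) x 8^1 = 8
  Digit '2' (value 2) x 8^0 = 2
Sum = 3018

3018


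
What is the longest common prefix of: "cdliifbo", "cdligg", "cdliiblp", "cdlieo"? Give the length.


Words: cdliifbo, cdligg, cdliiblp, cdlieo
  Position 0: all 'c' => match
  Position 1: all 'd' => match
  Position 2: all 'l' => match
  Position 3: all 'i' => match
  Position 4: ('i', 'g', 'i', 'e') => mismatch, stop
LCP = "cdli" (length 4)

4


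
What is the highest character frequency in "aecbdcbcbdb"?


Input: aecbdcbcbdb
Character counts:
  'a': 1
  'b': 4
  'c': 3
  'd': 2
  'e': 1
Maximum frequency: 4

4


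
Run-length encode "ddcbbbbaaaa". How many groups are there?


Input: ddcbbbbaaaa
Scanning for consecutive runs:
  Group 1: 'd' x 2 (positions 0-1)
  Group 2: 'c' x 1 (positions 2-2)
  Group 3: 'b' x 4 (positions 3-6)
  Group 4: 'a' x 4 (positions 7-10)
Total groups: 4

4


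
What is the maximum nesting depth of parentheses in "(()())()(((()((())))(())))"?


Input: "(()())()(((()((())))(())))"
Tracking depth:
  Position 0 '(': depth becomes 1
  Position 1 '(': depth becomes 2
  Position 2 ')': depth becomes 1
  Position 3 '(': depth becomes 2
  Position 4 ')': depth becomes 1
  Position 5 ')': depth becomes 0
  Position 6 '(': depth becomes 1
  Position 7 ')': depth becomes 0
  Position 8 '(': depth becomes 1
  Position 9 '(': depth becomes 2
  Position 10 '(': depth becomes 3
  Position 11 '(': depth becomes 4
  Position 12 ')': depth becomes 3
  Position 13 '(': depth becomes 4
  Position 14 '(': depth becomes 5
  Position 15 '(': depth becomes 6
  Position 16 ')': depth becomes 5
  Position 17 ')': depth becomes 4
  Position 18 ')': depth becomes 3
  Position 19 ')': depth becomes 2
  Position 20 '(': depth becomes 3
  Position 21 '(': depth becomes 4
  Position 22 ')': depth becomes 3
  Position 23 ')': depth becomes 2
  Position 24 ')': depth becomes 1
  Position 25 ')': depth becomes 0
Maximum depth reached: 6

6


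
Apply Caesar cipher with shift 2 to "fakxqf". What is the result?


Caesar cipher: shift "fakxqf" by 2
  'f' (pos 5) + 2 = pos 7 = 'h'
  'a' (pos 0) + 2 = pos 2 = 'c'
  'k' (pos 10) + 2 = pos 12 = 'm'
  'x' (pos 23) + 2 = pos 25 = 'z'
  'q' (pos 16) + 2 = pos 18 = 's'
  'f' (pos 5) + 2 = pos 7 = 'h'
Result: hcmzsh

hcmzsh


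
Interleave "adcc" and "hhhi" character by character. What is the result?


Interleaving "adcc" and "hhhi":
  Position 0: 'a' from first, 'h' from second => "ah"
  Position 1: 'd' from first, 'h' from second => "dh"
  Position 2: 'c' from first, 'h' from second => "ch"
  Position 3: 'c' from first, 'i' from second => "ci"
Result: ahdhchci

ahdhchci


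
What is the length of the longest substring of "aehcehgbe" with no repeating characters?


Input: "aehcehgbe"
Sliding window (track last position of each char):
  Position 0 ('a'): window [0,0] length 1 -- new best
  Position 1 ('e'): window [0,1] length 2 -- new best
  Position 2 ('h'): window [0,2] length 3 -- new best
  Position 3 ('c'): window [0,3] length 4 -- new best
  Position 4 ('e'): repeat (last at 1), move window start to 2
  Position 4 ('e'): window [2,4] length 3
  Position 5 ('h'): repeat (last at 2), move window start to 3
  Position 5 ('h'): window [3,5] length 3
  Position 6 ('g'): window [3,6] length 4
  Position 7 ('b'): window [3,7] length 5 -- new best
  Position 8 ('e'): repeat (last at 4), move window start to 5
  Position 8 ('e'): window [5,8] length 4
Longest substring with no repeats: "cehgb" with length 5

5


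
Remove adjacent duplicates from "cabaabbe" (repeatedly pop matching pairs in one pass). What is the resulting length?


Input: cabaabbe
Stack-based adjacent duplicate removal:
  Read 'c': push. Stack: c
  Read 'a': push. Stack: ca
  Read 'b': push. Stack: cab
  Read 'a': push. Stack: caba
  Read 'a': matches stack top 'a' => pop. Stack: cab
  Read 'b': matches stack top 'b' => pop. Stack: ca
  Read 'b': push. Stack: cab
  Read 'e': push. Stack: cabe
Final stack: "cabe" (length 4)

4


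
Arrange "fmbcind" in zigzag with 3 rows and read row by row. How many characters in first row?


Zigzag "fmbcind" into 3 rows:
Placing characters:
  'f' => row 0
  'm' => row 1
  'b' => row 2
  'c' => row 1
  'i' => row 0
  'n' => row 1
  'd' => row 2
Rows:
  Row 0: "fi"
  Row 1: "mcn"
  Row 2: "bd"
First row length: 2

2


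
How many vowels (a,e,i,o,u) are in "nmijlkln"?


Input: nmijlkln
Checking each character:
  'n' at position 0: consonant
  'm' at position 1: consonant
  'i' at position 2: vowel (running total: 1)
  'j' at position 3: consonant
  'l' at position 4: consonant
  'k' at position 5: consonant
  'l' at position 6: consonant
  'n' at position 7: consonant
Total vowels: 1

1


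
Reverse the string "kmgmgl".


Input: kmgmgl
Reading characters right to left:
  Position 5: 'l'
  Position 4: 'g'
  Position 3: 'm'
  Position 2: 'g'
  Position 1: 'm'
  Position 0: 'k'
Reversed: lgmgmk

lgmgmk


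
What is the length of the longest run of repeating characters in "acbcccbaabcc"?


Input: "acbcccbaabcc"
Scanning for longest run:
  Position 1 ('c'): new char, reset run to 1
  Position 2 ('b'): new char, reset run to 1
  Position 3 ('c'): new char, reset run to 1
  Position 4 ('c'): continues run of 'c', length=2
  Position 5 ('c'): continues run of 'c', length=3
  Position 6 ('b'): new char, reset run to 1
  Position 7 ('a'): new char, reset run to 1
  Position 8 ('a'): continues run of 'a', length=2
  Position 9 ('b'): new char, reset run to 1
  Position 10 ('c'): new char, reset run to 1
  Position 11 ('c'): continues run of 'c', length=2
Longest run: 'c' with length 3

3


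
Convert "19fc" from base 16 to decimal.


Input: "19fc" in base 16
Positional expansion:
  Digit '1' (value 1) x 16^3 = 4096
  Digit '9' (value 9) x 16^2 = 2304
  Digit 'f' (value 15) x 16^1 = 240
  Digit 'c' (value 12) x 16^0 = 12
Sum = 6652

6652


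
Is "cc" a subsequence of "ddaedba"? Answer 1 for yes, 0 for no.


Check if "cc" is a subsequence of "ddaedba"
Greedy scan:
  Position 0 ('d'): no match needed
  Position 1 ('d'): no match needed
  Position 2 ('a'): no match needed
  Position 3 ('e'): no match needed
  Position 4 ('d'): no match needed
  Position 5 ('b'): no match needed
  Position 6 ('a'): no match needed
Only matched 0/2 characters => not a subsequence

0


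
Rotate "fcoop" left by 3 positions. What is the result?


Input: "fcoop", rotate left by 3
First 3 characters: "fco"
Remaining characters: "op"
Concatenate remaining + first: "op" + "fco" = "opfco"

opfco


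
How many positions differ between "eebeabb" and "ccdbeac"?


Comparing "eebeabb" and "ccdbeac" position by position:
  Position 0: 'e' vs 'c' => DIFFER
  Position 1: 'e' vs 'c' => DIFFER
  Position 2: 'b' vs 'd' => DIFFER
  Position 3: 'e' vs 'b' => DIFFER
  Position 4: 'a' vs 'e' => DIFFER
  Position 5: 'b' vs 'a' => DIFFER
  Position 6: 'b' vs 'c' => DIFFER
Positions that differ: 7

7


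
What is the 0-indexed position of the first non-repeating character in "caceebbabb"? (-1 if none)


Input: caceebbabb
Character frequencies:
  'a': 2
  'b': 4
  'c': 2
  'e': 2
Scanning left to right for freq == 1:
  Position 0 ('c'): freq=2, skip
  Position 1 ('a'): freq=2, skip
  Position 2 ('c'): freq=2, skip
  Position 3 ('e'): freq=2, skip
  Position 4 ('e'): freq=2, skip
  Position 5 ('b'): freq=4, skip
  Position 6 ('b'): freq=4, skip
  Position 7 ('a'): freq=2, skip
  Position 8 ('b'): freq=4, skip
  Position 9 ('b'): freq=4, skip
  No unique character found => answer = -1

-1


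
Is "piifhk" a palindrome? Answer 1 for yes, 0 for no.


Input: piifhk
Reversed: khfiip
  Compare pos 0 ('p') with pos 5 ('k'): MISMATCH
  Compare pos 1 ('i') with pos 4 ('h'): MISMATCH
  Compare pos 2 ('i') with pos 3 ('f'): MISMATCH
Result: not a palindrome

0


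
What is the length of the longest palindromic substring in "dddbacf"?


Input: "dddbacf"
Checking substrings for palindromes:
  [0:3] "ddd" (len 3) => palindrome
  [0:2] "dd" (len 2) => palindrome
  [1:3] "dd" (len 2) => palindrome
Longest palindromic substring: "ddd" with length 3

3


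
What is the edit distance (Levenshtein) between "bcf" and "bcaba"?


Computing edit distance: "bcf" -> "bcaba"
DP table:
           b    c    a    b    a
      0    1    2    3    4    5
  b   1    0    1    2    3    4
  c   2    1    0    1    2    3
  f   3    2    1    1    2    3
Edit distance = dp[3][5] = 3

3


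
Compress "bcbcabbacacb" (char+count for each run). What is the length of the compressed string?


Input: bcbcabbacacb
Runs:
  'b' x 1 => "b1"
  'c' x 1 => "c1"
  'b' x 1 => "b1"
  'c' x 1 => "c1"
  'a' x 1 => "a1"
  'b' x 2 => "b2"
  'a' x 1 => "a1"
  'c' x 1 => "c1"
  'a' x 1 => "a1"
  'c' x 1 => "c1"
  'b' x 1 => "b1"
Compressed: "b1c1b1c1a1b2a1c1a1c1b1"
Compressed length: 22

22


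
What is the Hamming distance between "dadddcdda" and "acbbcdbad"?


Comparing "dadddcdda" and "acbbcdbad" position by position:
  Position 0: 'd' vs 'a' => differ
  Position 1: 'a' vs 'c' => differ
  Position 2: 'd' vs 'b' => differ
  Position 3: 'd' vs 'b' => differ
  Position 4: 'd' vs 'c' => differ
  Position 5: 'c' vs 'd' => differ
  Position 6: 'd' vs 'b' => differ
  Position 7: 'd' vs 'a' => differ
  Position 8: 'a' vs 'd' => differ
Total differences (Hamming distance): 9

9


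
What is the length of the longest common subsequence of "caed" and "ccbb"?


LCS of "caed" and "ccbb"
DP table:
           c    c    b    b
      0    0    0    0    0
  c   0    1    1    1    1
  a   0    1    1    1    1
  e   0    1    1    1    1
  d   0    1    1    1    1
LCS length = dp[4][4] = 1

1


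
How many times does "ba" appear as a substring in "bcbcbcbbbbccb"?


Searching for "ba" in "bcbcbcbbbbccb"
Scanning each position:
  Position 0: "bc" => no
  Position 1: "cb" => no
  Position 2: "bc" => no
  Position 3: "cb" => no
  Position 4: "bc" => no
  Position 5: "cb" => no
  Position 6: "bb" => no
  Position 7: "bb" => no
  Position 8: "bb" => no
  Position 9: "bc" => no
  Position 10: "cc" => no
  Position 11: "cb" => no
Total occurrences: 0

0


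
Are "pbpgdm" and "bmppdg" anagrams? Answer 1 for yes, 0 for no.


Strings: "pbpgdm", "bmppdg"
Sorted first:  bdgmpp
Sorted second: bdgmpp
Sorted forms match => anagrams

1


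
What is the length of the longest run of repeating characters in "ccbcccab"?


Input: "ccbcccab"
Scanning for longest run:
  Position 1 ('c'): continues run of 'c', length=2
  Position 2 ('b'): new char, reset run to 1
  Position 3 ('c'): new char, reset run to 1
  Position 4 ('c'): continues run of 'c', length=2
  Position 5 ('c'): continues run of 'c', length=3
  Position 6 ('a'): new char, reset run to 1
  Position 7 ('b'): new char, reset run to 1
Longest run: 'c' with length 3

3


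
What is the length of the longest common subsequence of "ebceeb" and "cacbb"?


LCS of "ebceeb" and "cacbb"
DP table:
           c    a    c    b    b
      0    0    0    0    0    0
  e   0    0    0    0    0    0
  b   0    0    0    0    1    1
  c   0    1    1    1    1    1
  e   0    1    1    1    1    1
  e   0    1    1    1    1    1
  b   0    1    1    1    2    2
LCS length = dp[6][5] = 2

2


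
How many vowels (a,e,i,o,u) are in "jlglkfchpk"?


Input: jlglkfchpk
Checking each character:
  'j' at position 0: consonant
  'l' at position 1: consonant
  'g' at position 2: consonant
  'l' at position 3: consonant
  'k' at position 4: consonant
  'f' at position 5: consonant
  'c' at position 6: consonant
  'h' at position 7: consonant
  'p' at position 8: consonant
  'k' at position 9: consonant
Total vowels: 0

0


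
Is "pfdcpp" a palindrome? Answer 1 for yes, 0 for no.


Input: pfdcpp
Reversed: ppcdfp
  Compare pos 0 ('p') with pos 5 ('p'): match
  Compare pos 1 ('f') with pos 4 ('p'): MISMATCH
  Compare pos 2 ('d') with pos 3 ('c'): MISMATCH
Result: not a palindrome

0


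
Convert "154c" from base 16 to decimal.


Input: "154c" in base 16
Positional expansion:
  Digit '1' (value 1) x 16^3 = 4096
  Digit '5' (value 5) x 16^2 = 1280
  Digit '4' (value 4) x 16^1 = 64
  Digit 'c' (value 12) x 16^0 = 12
Sum = 5452

5452


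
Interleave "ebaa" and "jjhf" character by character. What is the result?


Interleaving "ebaa" and "jjhf":
  Position 0: 'e' from first, 'j' from second => "ej"
  Position 1: 'b' from first, 'j' from second => "bj"
  Position 2: 'a' from first, 'h' from second => "ah"
  Position 3: 'a' from first, 'f' from second => "af"
Result: ejbjahaf

ejbjahaf


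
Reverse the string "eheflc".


Input: eheflc
Reading characters right to left:
  Position 5: 'c'
  Position 4: 'l'
  Position 3: 'f'
  Position 2: 'e'
  Position 1: 'h'
  Position 0: 'e'
Reversed: clfehe

clfehe


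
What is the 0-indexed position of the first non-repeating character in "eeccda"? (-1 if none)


Input: eeccda
Character frequencies:
  'a': 1
  'c': 2
  'd': 1
  'e': 2
Scanning left to right for freq == 1:
  Position 0 ('e'): freq=2, skip
  Position 1 ('e'): freq=2, skip
  Position 2 ('c'): freq=2, skip
  Position 3 ('c'): freq=2, skip
  Position 4 ('d'): unique! => answer = 4

4


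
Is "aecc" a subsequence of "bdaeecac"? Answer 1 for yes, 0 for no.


Check if "aecc" is a subsequence of "bdaeecac"
Greedy scan:
  Position 0 ('b'): no match needed
  Position 1 ('d'): no match needed
  Position 2 ('a'): matches sub[0] = 'a'
  Position 3 ('e'): matches sub[1] = 'e'
  Position 4 ('e'): no match needed
  Position 5 ('c'): matches sub[2] = 'c'
  Position 6 ('a'): no match needed
  Position 7 ('c'): matches sub[3] = 'c'
All 4 characters matched => is a subsequence

1


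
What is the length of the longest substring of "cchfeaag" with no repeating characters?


Input: "cchfeaag"
Sliding window (track last position of each char):
  Position 0 ('c'): window [0,0] length 1 -- new best
  Position 1 ('c'): repeat (last at 0), move window start to 1
  Position 1 ('c'): window [1,1] length 1
  Position 2 ('h'): window [1,2] length 2 -- new best
  Position 3 ('f'): window [1,3] length 3 -- new best
  Position 4 ('e'): window [1,4] length 4 -- new best
  Position 5 ('a'): window [1,5] length 5 -- new best
  Position 6 ('a'): repeat (last at 5), move window start to 6
  Position 6 ('a'): window [6,6] length 1
  Position 7 ('g'): window [6,7] length 2
Longest substring with no repeats: "chfea" with length 5

5


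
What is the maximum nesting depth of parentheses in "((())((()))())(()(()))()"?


Input: "((())((()))())(()(()))()"
Tracking depth:
  Position 0 '(': depth becomes 1
  Position 1 '(': depth becomes 2
  Position 2 '(': depth becomes 3
  Position 3 ')': depth becomes 2
  Position 4 ')': depth becomes 1
  Position 5 '(': depth becomes 2
  Position 6 '(': depth becomes 3
  Position 7 '(': depth becomes 4
  Position 8 ')': depth becomes 3
  Position 9 ')': depth becomes 2
  Position 10 ')': depth becomes 1
  Position 11 '(': depth becomes 2
  Position 12 ')': depth becomes 1
  Position 13 ')': depth becomes 0
  Position 14 '(': depth becomes 1
  Position 15 '(': depth becomes 2
  Position 16 ')': depth becomes 1
  Position 17 '(': depth becomes 2
  Position 18 '(': depth becomes 3
  Position 19 ')': depth becomes 2
  Position 20 ')': depth becomes 1
  Position 21 ')': depth becomes 0
  Position 22 '(': depth becomes 1
  Position 23 ')': depth becomes 0
Maximum depth reached: 4

4


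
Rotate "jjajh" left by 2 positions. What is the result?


Input: "jjajh", rotate left by 2
First 2 characters: "jj"
Remaining characters: "ajh"
Concatenate remaining + first: "ajh" + "jj" = "ajhjj"

ajhjj


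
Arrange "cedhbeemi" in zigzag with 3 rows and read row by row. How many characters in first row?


Zigzag "cedhbeemi" into 3 rows:
Placing characters:
  'c' => row 0
  'e' => row 1
  'd' => row 2
  'h' => row 1
  'b' => row 0
  'e' => row 1
  'e' => row 2
  'm' => row 1
  'i' => row 0
Rows:
  Row 0: "cbi"
  Row 1: "ehem"
  Row 2: "de"
First row length: 3

3


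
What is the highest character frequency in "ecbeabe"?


Input: ecbeabe
Character counts:
  'a': 1
  'b': 2
  'c': 1
  'e': 3
Maximum frequency: 3

3


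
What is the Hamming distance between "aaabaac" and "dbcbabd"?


Comparing "aaabaac" and "dbcbabd" position by position:
  Position 0: 'a' vs 'd' => differ
  Position 1: 'a' vs 'b' => differ
  Position 2: 'a' vs 'c' => differ
  Position 3: 'b' vs 'b' => same
  Position 4: 'a' vs 'a' => same
  Position 5: 'a' vs 'b' => differ
  Position 6: 'c' vs 'd' => differ
Total differences (Hamming distance): 5

5


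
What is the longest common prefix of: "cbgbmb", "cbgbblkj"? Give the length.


Words: cbgbmb, cbgbblkj
  Position 0: all 'c' => match
  Position 1: all 'b' => match
  Position 2: all 'g' => match
  Position 3: all 'b' => match
  Position 4: ('m', 'b') => mismatch, stop
LCP = "cbgb" (length 4)

4


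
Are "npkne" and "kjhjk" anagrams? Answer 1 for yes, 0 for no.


Strings: "npkne", "kjhjk"
Sorted first:  eknnp
Sorted second: hjjkk
Differ at position 0: 'e' vs 'h' => not anagrams

0


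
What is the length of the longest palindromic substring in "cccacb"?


Input: "cccacb"
Checking substrings for palindromes:
  [0:3] "ccc" (len 3) => palindrome
  [2:5] "cac" (len 3) => palindrome
  [0:2] "cc" (len 2) => palindrome
  [1:3] "cc" (len 2) => palindrome
Longest palindromic substring: "ccc" with length 3

3


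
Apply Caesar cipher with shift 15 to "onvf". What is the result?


Caesar cipher: shift "onvf" by 15
  'o' (pos 14) + 15 = pos 3 = 'd'
  'n' (pos 13) + 15 = pos 2 = 'c'
  'v' (pos 21) + 15 = pos 10 = 'k'
  'f' (pos 5) + 15 = pos 20 = 'u'
Result: dcku

dcku


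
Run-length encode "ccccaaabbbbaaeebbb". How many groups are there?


Input: ccccaaabbbbaaeebbb
Scanning for consecutive runs:
  Group 1: 'c' x 4 (positions 0-3)
  Group 2: 'a' x 3 (positions 4-6)
  Group 3: 'b' x 4 (positions 7-10)
  Group 4: 'a' x 2 (positions 11-12)
  Group 5: 'e' x 2 (positions 13-14)
  Group 6: 'b' x 3 (positions 15-17)
Total groups: 6

6


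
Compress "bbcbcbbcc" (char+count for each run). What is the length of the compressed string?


Input: bbcbcbbcc
Runs:
  'b' x 2 => "b2"
  'c' x 1 => "c1"
  'b' x 1 => "b1"
  'c' x 1 => "c1"
  'b' x 2 => "b2"
  'c' x 2 => "c2"
Compressed: "b2c1b1c1b2c2"
Compressed length: 12

12


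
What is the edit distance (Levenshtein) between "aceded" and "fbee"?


Computing edit distance: "aceded" -> "fbee"
DP table:
           f    b    e    e
      0    1    2    3    4
  a   1    1    2    3    4
  c   2    2    2    3    4
  e   3    3    3    2    3
  d   4    4    4    3    3
  e   5    5    5    4    3
  d   6    6    6    5    4
Edit distance = dp[6][4] = 4

4


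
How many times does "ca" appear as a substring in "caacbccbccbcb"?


Searching for "ca" in "caacbccbccbcb"
Scanning each position:
  Position 0: "ca" => MATCH
  Position 1: "aa" => no
  Position 2: "ac" => no
  Position 3: "cb" => no
  Position 4: "bc" => no
  Position 5: "cc" => no
  Position 6: "cb" => no
  Position 7: "bc" => no
  Position 8: "cc" => no
  Position 9: "cb" => no
  Position 10: "bc" => no
  Position 11: "cb" => no
Total occurrences: 1

1


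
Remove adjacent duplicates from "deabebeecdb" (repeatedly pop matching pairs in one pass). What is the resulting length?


Input: deabebeecdb
Stack-based adjacent duplicate removal:
  Read 'd': push. Stack: d
  Read 'e': push. Stack: de
  Read 'a': push. Stack: dea
  Read 'b': push. Stack: deab
  Read 'e': push. Stack: deabe
  Read 'b': push. Stack: deabeb
  Read 'e': push. Stack: deabebe
  Read 'e': matches stack top 'e' => pop. Stack: deabeb
  Read 'c': push. Stack: deabebc
  Read 'd': push. Stack: deabebcd
  Read 'b': push. Stack: deabebcdb
Final stack: "deabebcdb" (length 9)

9


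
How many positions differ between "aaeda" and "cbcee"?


Comparing "aaeda" and "cbcee" position by position:
  Position 0: 'a' vs 'c' => DIFFER
  Position 1: 'a' vs 'b' => DIFFER
  Position 2: 'e' vs 'c' => DIFFER
  Position 3: 'd' vs 'e' => DIFFER
  Position 4: 'a' vs 'e' => DIFFER
Positions that differ: 5

5


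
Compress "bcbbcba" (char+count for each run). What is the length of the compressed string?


Input: bcbbcba
Runs:
  'b' x 1 => "b1"
  'c' x 1 => "c1"
  'b' x 2 => "b2"
  'c' x 1 => "c1"
  'b' x 1 => "b1"
  'a' x 1 => "a1"
Compressed: "b1c1b2c1b1a1"
Compressed length: 12

12


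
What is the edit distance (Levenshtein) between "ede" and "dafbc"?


Computing edit distance: "ede" -> "dafbc"
DP table:
           d    a    f    b    c
      0    1    2    3    4    5
  e   1    1    2    3    4    5
  d   2    1    2    3    4    5
  e   3    2    2    3    4    5
Edit distance = dp[3][5] = 5

5


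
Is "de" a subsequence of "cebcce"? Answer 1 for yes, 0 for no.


Check if "de" is a subsequence of "cebcce"
Greedy scan:
  Position 0 ('c'): no match needed
  Position 1 ('e'): no match needed
  Position 2 ('b'): no match needed
  Position 3 ('c'): no match needed
  Position 4 ('c'): no match needed
  Position 5 ('e'): no match needed
Only matched 0/2 characters => not a subsequence

0


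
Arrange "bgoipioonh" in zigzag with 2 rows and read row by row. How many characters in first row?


Zigzag "bgoipioonh" into 2 rows:
Placing characters:
  'b' => row 0
  'g' => row 1
  'o' => row 0
  'i' => row 1
  'p' => row 0
  'i' => row 1
  'o' => row 0
  'o' => row 1
  'n' => row 0
  'h' => row 1
Rows:
  Row 0: "bopon"
  Row 1: "giioh"
First row length: 5

5


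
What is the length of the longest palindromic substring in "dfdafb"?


Input: "dfdafb"
Checking substrings for palindromes:
  [0:3] "dfd" (len 3) => palindrome
Longest palindromic substring: "dfd" with length 3

3


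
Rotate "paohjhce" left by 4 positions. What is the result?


Input: "paohjhce", rotate left by 4
First 4 characters: "paoh"
Remaining characters: "jhce"
Concatenate remaining + first: "jhce" + "paoh" = "jhcepaoh"

jhcepaoh


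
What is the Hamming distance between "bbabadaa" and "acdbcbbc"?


Comparing "bbabadaa" and "acdbcbbc" position by position:
  Position 0: 'b' vs 'a' => differ
  Position 1: 'b' vs 'c' => differ
  Position 2: 'a' vs 'd' => differ
  Position 3: 'b' vs 'b' => same
  Position 4: 'a' vs 'c' => differ
  Position 5: 'd' vs 'b' => differ
  Position 6: 'a' vs 'b' => differ
  Position 7: 'a' vs 'c' => differ
Total differences (Hamming distance): 7

7


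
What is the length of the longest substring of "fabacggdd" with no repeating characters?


Input: "fabacggdd"
Sliding window (track last position of each char):
  Position 0 ('f'): window [0,0] length 1 -- new best
  Position 1 ('a'): window [0,1] length 2 -- new best
  Position 2 ('b'): window [0,2] length 3 -- new best
  Position 3 ('a'): repeat (last at 1), move window start to 2
  Position 3 ('a'): window [2,3] length 2
  Position 4 ('c'): window [2,4] length 3
  Position 5 ('g'): window [2,5] length 4 -- new best
  Position 6 ('g'): repeat (last at 5), move window start to 6
  Position 6 ('g'): window [6,6] length 1
  Position 7 ('d'): window [6,7] length 2
  Position 8 ('d'): repeat (last at 7), move window start to 8
  Position 8 ('d'): window [8,8] length 1
Longest substring with no repeats: "bacg" with length 4

4


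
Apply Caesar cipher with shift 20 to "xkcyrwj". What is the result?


Caesar cipher: shift "xkcyrwj" by 20
  'x' (pos 23) + 20 = pos 17 = 'r'
  'k' (pos 10) + 20 = pos 4 = 'e'
  'c' (pos 2) + 20 = pos 22 = 'w'
  'y' (pos 24) + 20 = pos 18 = 's'
  'r' (pos 17) + 20 = pos 11 = 'l'
  'w' (pos 22) + 20 = pos 16 = 'q'
  'j' (pos 9) + 20 = pos 3 = 'd'
Result: rewslqd

rewslqd


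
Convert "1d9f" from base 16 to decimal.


Input: "1d9f" in base 16
Positional expansion:
  Digit '1' (value 1) x 16^3 = 4096
  Digit 'd' (value 13) x 16^2 = 3328
  Digit '9' (value 9) x 16^1 = 144
  Digit 'f' (value 15) x 16^0 = 15
Sum = 7583

7583


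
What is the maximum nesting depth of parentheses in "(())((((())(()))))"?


Input: "(())((((())(()))))"
Tracking depth:
  Position 0 '(': depth becomes 1
  Position 1 '(': depth becomes 2
  Position 2 ')': depth becomes 1
  Position 3 ')': depth becomes 0
  Position 4 '(': depth becomes 1
  Position 5 '(': depth becomes 2
  Position 6 '(': depth becomes 3
  Position 7 '(': depth becomes 4
  Position 8 '(': depth becomes 5
  Position 9 ')': depth becomes 4
  Position 10 ')': depth becomes 3
  Position 11 '(': depth becomes 4
  Position 12 '(': depth becomes 5
  Position 13 ')': depth becomes 4
  Position 14 ')': depth becomes 3
  Position 15 ')': depth becomes 2
  Position 16 ')': depth becomes 1
  Position 17 ')': depth becomes 0
Maximum depth reached: 5

5


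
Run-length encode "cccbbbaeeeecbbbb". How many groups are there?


Input: cccbbbaeeeecbbbb
Scanning for consecutive runs:
  Group 1: 'c' x 3 (positions 0-2)
  Group 2: 'b' x 3 (positions 3-5)
  Group 3: 'a' x 1 (positions 6-6)
  Group 4: 'e' x 4 (positions 7-10)
  Group 5: 'c' x 1 (positions 11-11)
  Group 6: 'b' x 4 (positions 12-15)
Total groups: 6

6


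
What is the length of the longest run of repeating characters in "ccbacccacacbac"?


Input: "ccbacccacacbac"
Scanning for longest run:
  Position 1 ('c'): continues run of 'c', length=2
  Position 2 ('b'): new char, reset run to 1
  Position 3 ('a'): new char, reset run to 1
  Position 4 ('c'): new char, reset run to 1
  Position 5 ('c'): continues run of 'c', length=2
  Position 6 ('c'): continues run of 'c', length=3
  Position 7 ('a'): new char, reset run to 1
  Position 8 ('c'): new char, reset run to 1
  Position 9 ('a'): new char, reset run to 1
  Position 10 ('c'): new char, reset run to 1
  Position 11 ('b'): new char, reset run to 1
  Position 12 ('a'): new char, reset run to 1
  Position 13 ('c'): new char, reset run to 1
Longest run: 'c' with length 3

3


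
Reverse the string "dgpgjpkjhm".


Input: dgpgjpkjhm
Reading characters right to left:
  Position 9: 'm'
  Position 8: 'h'
  Position 7: 'j'
  Position 6: 'k'
  Position 5: 'p'
  Position 4: 'j'
  Position 3: 'g'
  Position 2: 'p'
  Position 1: 'g'
  Position 0: 'd'
Reversed: mhjkpjgpgd

mhjkpjgpgd


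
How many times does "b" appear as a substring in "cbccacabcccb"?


Searching for "b" in "cbccacabcccb"
Scanning each position:
  Position 0: "c" => no
  Position 1: "b" => MATCH
  Position 2: "c" => no
  Position 3: "c" => no
  Position 4: "a" => no
  Position 5: "c" => no
  Position 6: "a" => no
  Position 7: "b" => MATCH
  Position 8: "c" => no
  Position 9: "c" => no
  Position 10: "c" => no
  Position 11: "b" => MATCH
Total occurrences: 3

3


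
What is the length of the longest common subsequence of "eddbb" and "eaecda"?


LCS of "eddbb" and "eaecda"
DP table:
           e    a    e    c    d    a
      0    0    0    0    0    0    0
  e   0    1    1    1    1    1    1
  d   0    1    1    1    1    2    2
  d   0    1    1    1    1    2    2
  b   0    1    1    1    1    2    2
  b   0    1    1    1    1    2    2
LCS length = dp[5][6] = 2

2


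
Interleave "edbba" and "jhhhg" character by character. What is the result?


Interleaving "edbba" and "jhhhg":
  Position 0: 'e' from first, 'j' from second => "ej"
  Position 1: 'd' from first, 'h' from second => "dh"
  Position 2: 'b' from first, 'h' from second => "bh"
  Position 3: 'b' from first, 'h' from second => "bh"
  Position 4: 'a' from first, 'g' from second => "ag"
Result: ejdhbhbhag

ejdhbhbhag


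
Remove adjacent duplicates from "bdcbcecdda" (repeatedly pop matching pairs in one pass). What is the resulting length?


Input: bdcbcecdda
Stack-based adjacent duplicate removal:
  Read 'b': push. Stack: b
  Read 'd': push. Stack: bd
  Read 'c': push. Stack: bdc
  Read 'b': push. Stack: bdcb
  Read 'c': push. Stack: bdcbc
  Read 'e': push. Stack: bdcbce
  Read 'c': push. Stack: bdcbcec
  Read 'd': push. Stack: bdcbcecd
  Read 'd': matches stack top 'd' => pop. Stack: bdcbcec
  Read 'a': push. Stack: bdcbceca
Final stack: "bdcbceca" (length 8)

8


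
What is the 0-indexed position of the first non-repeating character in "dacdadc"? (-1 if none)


Input: dacdadc
Character frequencies:
  'a': 2
  'c': 2
  'd': 3
Scanning left to right for freq == 1:
  Position 0 ('d'): freq=3, skip
  Position 1 ('a'): freq=2, skip
  Position 2 ('c'): freq=2, skip
  Position 3 ('d'): freq=3, skip
  Position 4 ('a'): freq=2, skip
  Position 5 ('d'): freq=3, skip
  Position 6 ('c'): freq=2, skip
  No unique character found => answer = -1

-1


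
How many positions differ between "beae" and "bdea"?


Comparing "beae" and "bdea" position by position:
  Position 0: 'b' vs 'b' => same
  Position 1: 'e' vs 'd' => DIFFER
  Position 2: 'a' vs 'e' => DIFFER
  Position 3: 'e' vs 'a' => DIFFER
Positions that differ: 3

3


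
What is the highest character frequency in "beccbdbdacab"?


Input: beccbdbdacab
Character counts:
  'a': 2
  'b': 4
  'c': 3
  'd': 2
  'e': 1
Maximum frequency: 4

4


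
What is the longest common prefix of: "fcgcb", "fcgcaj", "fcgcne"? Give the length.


Words: fcgcb, fcgcaj, fcgcne
  Position 0: all 'f' => match
  Position 1: all 'c' => match
  Position 2: all 'g' => match
  Position 3: all 'c' => match
  Position 4: ('b', 'a', 'n') => mismatch, stop
LCP = "fcgc" (length 4)

4


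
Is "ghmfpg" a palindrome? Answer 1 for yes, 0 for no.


Input: ghmfpg
Reversed: gpfmhg
  Compare pos 0 ('g') with pos 5 ('g'): match
  Compare pos 1 ('h') with pos 4 ('p'): MISMATCH
  Compare pos 2 ('m') with pos 3 ('f'): MISMATCH
Result: not a palindrome

0


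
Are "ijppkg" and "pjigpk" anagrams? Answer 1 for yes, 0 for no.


Strings: "ijppkg", "pjigpk"
Sorted first:  gijkpp
Sorted second: gijkpp
Sorted forms match => anagrams

1


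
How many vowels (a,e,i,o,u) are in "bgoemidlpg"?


Input: bgoemidlpg
Checking each character:
  'b' at position 0: consonant
  'g' at position 1: consonant
  'o' at position 2: vowel (running total: 1)
  'e' at position 3: vowel (running total: 2)
  'm' at position 4: consonant
  'i' at position 5: vowel (running total: 3)
  'd' at position 6: consonant
  'l' at position 7: consonant
  'p' at position 8: consonant
  'g' at position 9: consonant
Total vowels: 3

3


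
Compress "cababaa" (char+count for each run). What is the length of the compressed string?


Input: cababaa
Runs:
  'c' x 1 => "c1"
  'a' x 1 => "a1"
  'b' x 1 => "b1"
  'a' x 1 => "a1"
  'b' x 1 => "b1"
  'a' x 2 => "a2"
Compressed: "c1a1b1a1b1a2"
Compressed length: 12

12


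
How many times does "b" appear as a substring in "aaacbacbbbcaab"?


Searching for "b" in "aaacbacbbbcaab"
Scanning each position:
  Position 0: "a" => no
  Position 1: "a" => no
  Position 2: "a" => no
  Position 3: "c" => no
  Position 4: "b" => MATCH
  Position 5: "a" => no
  Position 6: "c" => no
  Position 7: "b" => MATCH
  Position 8: "b" => MATCH
  Position 9: "b" => MATCH
  Position 10: "c" => no
  Position 11: "a" => no
  Position 12: "a" => no
  Position 13: "b" => MATCH
Total occurrences: 5

5


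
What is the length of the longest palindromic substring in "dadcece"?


Input: "dadcece"
Checking substrings for palindromes:
  [0:3] "dad" (len 3) => palindrome
  [3:6] "cec" (len 3) => palindrome
  [4:7] "ece" (len 3) => palindrome
Longest palindromic substring: "dad" with length 3

3


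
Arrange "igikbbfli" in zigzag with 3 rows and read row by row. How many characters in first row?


Zigzag "igikbbfli" into 3 rows:
Placing characters:
  'i' => row 0
  'g' => row 1
  'i' => row 2
  'k' => row 1
  'b' => row 0
  'b' => row 1
  'f' => row 2
  'l' => row 1
  'i' => row 0
Rows:
  Row 0: "ibi"
  Row 1: "gkbl"
  Row 2: "if"
First row length: 3

3


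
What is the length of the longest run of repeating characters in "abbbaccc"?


Input: "abbbaccc"
Scanning for longest run:
  Position 1 ('b'): new char, reset run to 1
  Position 2 ('b'): continues run of 'b', length=2
  Position 3 ('b'): continues run of 'b', length=3
  Position 4 ('a'): new char, reset run to 1
  Position 5 ('c'): new char, reset run to 1
  Position 6 ('c'): continues run of 'c', length=2
  Position 7 ('c'): continues run of 'c', length=3
Longest run: 'b' with length 3

3


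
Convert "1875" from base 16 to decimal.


Input: "1875" in base 16
Positional expansion:
  Digit '1' (value 1) x 16^3 = 4096
  Digit '8' (value 8) x 16^2 = 2048
  Digit '7' (value 7) x 16^1 = 112
  Digit '5' (value 5) x 16^0 = 5
Sum = 6261

6261


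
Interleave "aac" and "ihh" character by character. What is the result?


Interleaving "aac" and "ihh":
  Position 0: 'a' from first, 'i' from second => "ai"
  Position 1: 'a' from first, 'h' from second => "ah"
  Position 2: 'c' from first, 'h' from second => "ch"
Result: aiahch

aiahch


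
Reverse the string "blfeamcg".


Input: blfeamcg
Reading characters right to left:
  Position 7: 'g'
  Position 6: 'c'
  Position 5: 'm'
  Position 4: 'a'
  Position 3: 'e'
  Position 2: 'f'
  Position 1: 'l'
  Position 0: 'b'
Reversed: gcmaeflb

gcmaeflb


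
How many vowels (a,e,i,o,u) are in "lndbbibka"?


Input: lndbbibka
Checking each character:
  'l' at position 0: consonant
  'n' at position 1: consonant
  'd' at position 2: consonant
  'b' at position 3: consonant
  'b' at position 4: consonant
  'i' at position 5: vowel (running total: 1)
  'b' at position 6: consonant
  'k' at position 7: consonant
  'a' at position 8: vowel (running total: 2)
Total vowels: 2

2


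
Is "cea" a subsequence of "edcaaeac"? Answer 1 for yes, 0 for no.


Check if "cea" is a subsequence of "edcaaeac"
Greedy scan:
  Position 0 ('e'): no match needed
  Position 1 ('d'): no match needed
  Position 2 ('c'): matches sub[0] = 'c'
  Position 3 ('a'): no match needed
  Position 4 ('a'): no match needed
  Position 5 ('e'): matches sub[1] = 'e'
  Position 6 ('a'): matches sub[2] = 'a'
  Position 7 ('c'): no match needed
All 3 characters matched => is a subsequence

1


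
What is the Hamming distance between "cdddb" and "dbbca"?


Comparing "cdddb" and "dbbca" position by position:
  Position 0: 'c' vs 'd' => differ
  Position 1: 'd' vs 'b' => differ
  Position 2: 'd' vs 'b' => differ
  Position 3: 'd' vs 'c' => differ
  Position 4: 'b' vs 'a' => differ
Total differences (Hamming distance): 5

5


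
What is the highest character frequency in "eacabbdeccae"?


Input: eacabbdeccae
Character counts:
  'a': 3
  'b': 2
  'c': 3
  'd': 1
  'e': 3
Maximum frequency: 3

3


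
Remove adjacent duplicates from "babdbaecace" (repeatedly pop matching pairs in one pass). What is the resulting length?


Input: babdbaecace
Stack-based adjacent duplicate removal:
  Read 'b': push. Stack: b
  Read 'a': push. Stack: ba
  Read 'b': push. Stack: bab
  Read 'd': push. Stack: babd
  Read 'b': push. Stack: babdb
  Read 'a': push. Stack: babdba
  Read 'e': push. Stack: babdbae
  Read 'c': push. Stack: babdbaec
  Read 'a': push. Stack: babdbaeca
  Read 'c': push. Stack: babdbaecac
  Read 'e': push. Stack: babdbaecace
Final stack: "babdbaecace" (length 11)

11


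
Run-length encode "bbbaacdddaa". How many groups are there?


Input: bbbaacdddaa
Scanning for consecutive runs:
  Group 1: 'b' x 3 (positions 0-2)
  Group 2: 'a' x 2 (positions 3-4)
  Group 3: 'c' x 1 (positions 5-5)
  Group 4: 'd' x 3 (positions 6-8)
  Group 5: 'a' x 2 (positions 9-10)
Total groups: 5

5


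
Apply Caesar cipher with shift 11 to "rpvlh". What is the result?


Caesar cipher: shift "rpvlh" by 11
  'r' (pos 17) + 11 = pos 2 = 'c'
  'p' (pos 15) + 11 = pos 0 = 'a'
  'v' (pos 21) + 11 = pos 6 = 'g'
  'l' (pos 11) + 11 = pos 22 = 'w'
  'h' (pos 7) + 11 = pos 18 = 's'
Result: cagws

cagws


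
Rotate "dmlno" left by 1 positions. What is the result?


Input: "dmlno", rotate left by 1
First 1 characters: "d"
Remaining characters: "mlno"
Concatenate remaining + first: "mlno" + "d" = "mlnod"

mlnod


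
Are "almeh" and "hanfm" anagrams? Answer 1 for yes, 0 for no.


Strings: "almeh", "hanfm"
Sorted first:  aehlm
Sorted second: afhmn
Differ at position 1: 'e' vs 'f' => not anagrams

0


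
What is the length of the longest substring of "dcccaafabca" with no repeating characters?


Input: "dcccaafabca"
Sliding window (track last position of each char):
  Position 0 ('d'): window [0,0] length 1 -- new best
  Position 1 ('c'): window [0,1] length 2 -- new best
  Position 2 ('c'): repeat (last at 1), move window start to 2
  Position 2 ('c'): window [2,2] length 1
  Position 3 ('c'): repeat (last at 2), move window start to 3
  Position 3 ('c'): window [3,3] length 1
  Position 4 ('a'): window [3,4] length 2
  Position 5 ('a'): repeat (last at 4), move window start to 5
  Position 5 ('a'): window [5,5] length 1
  Position 6 ('f'): window [5,6] length 2
  Position 7 ('a'): repeat (last at 5), move window start to 6
  Position 7 ('a'): window [6,7] length 2
  Position 8 ('b'): window [6,8] length 3 -- new best
  Position 9 ('c'): window [6,9] length 4 -- new best
  Position 10 ('a'): repeat (last at 7), move window start to 8
  Position 10 ('a'): window [8,10] length 3
Longest substring with no repeats: "fabc" with length 4

4


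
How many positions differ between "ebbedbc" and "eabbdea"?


Comparing "ebbedbc" and "eabbdea" position by position:
  Position 0: 'e' vs 'e' => same
  Position 1: 'b' vs 'a' => DIFFER
  Position 2: 'b' vs 'b' => same
  Position 3: 'e' vs 'b' => DIFFER
  Position 4: 'd' vs 'd' => same
  Position 5: 'b' vs 'e' => DIFFER
  Position 6: 'c' vs 'a' => DIFFER
Positions that differ: 4

4


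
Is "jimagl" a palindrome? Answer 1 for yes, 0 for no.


Input: jimagl
Reversed: lgamij
  Compare pos 0 ('j') with pos 5 ('l'): MISMATCH
  Compare pos 1 ('i') with pos 4 ('g'): MISMATCH
  Compare pos 2 ('m') with pos 3 ('a'): MISMATCH
Result: not a palindrome

0


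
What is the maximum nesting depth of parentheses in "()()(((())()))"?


Input: "()()(((())()))"
Tracking depth:
  Position 0 '(': depth becomes 1
  Position 1 ')': depth becomes 0
  Position 2 '(': depth becomes 1
  Position 3 ')': depth becomes 0
  Position 4 '(': depth becomes 1
  Position 5 '(': depth becomes 2
  Position 6 '(': depth becomes 3
  Position 7 '(': depth becomes 4
  Position 8 ')': depth becomes 3
  Position 9 ')': depth becomes 2
  Position 10 '(': depth becomes 3
  Position 11 ')': depth becomes 2
  Position 12 ')': depth becomes 1
  Position 13 ')': depth becomes 0
Maximum depth reached: 4

4


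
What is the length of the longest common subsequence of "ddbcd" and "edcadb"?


LCS of "ddbcd" and "edcadb"
DP table:
           e    d    c    a    d    b
      0    0    0    0    0    0    0
  d   0    0    1    1    1    1    1
  d   0    0    1    1    1    2    2
  b   0    0    1    1    1    2    3
  c   0    0    1    2    2    2    3
  d   0    0    1    2    2    3    3
LCS length = dp[5][6] = 3

3


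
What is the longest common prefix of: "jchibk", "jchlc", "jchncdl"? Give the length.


Words: jchibk, jchlc, jchncdl
  Position 0: all 'j' => match
  Position 1: all 'c' => match
  Position 2: all 'h' => match
  Position 3: ('i', 'l', 'n') => mismatch, stop
LCP = "jch" (length 3)

3


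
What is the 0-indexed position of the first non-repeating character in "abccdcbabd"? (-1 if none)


Input: abccdcbabd
Character frequencies:
  'a': 2
  'b': 3
  'c': 3
  'd': 2
Scanning left to right for freq == 1:
  Position 0 ('a'): freq=2, skip
  Position 1 ('b'): freq=3, skip
  Position 2 ('c'): freq=3, skip
  Position 3 ('c'): freq=3, skip
  Position 4 ('d'): freq=2, skip
  Position 5 ('c'): freq=3, skip
  Position 6 ('b'): freq=3, skip
  Position 7 ('a'): freq=2, skip
  Position 8 ('b'): freq=3, skip
  Position 9 ('d'): freq=2, skip
  No unique character found => answer = -1

-1
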